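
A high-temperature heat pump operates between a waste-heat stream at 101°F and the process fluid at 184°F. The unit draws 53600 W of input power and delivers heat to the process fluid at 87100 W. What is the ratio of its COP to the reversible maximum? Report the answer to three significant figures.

0.210

COP_actual = Q̇_H/Ẇ = 87100/53600 = 1.625.
In absolute terms T_C = 311.48 K and T_H = 357.59 K, so ΔT = 46.11 K.
COP_Carnot = T_H/ΔT = 357.59/46.11 = 7.755.
η_II = COP_actual/COP_Carnot = 1.625/7.755 = 0.2095.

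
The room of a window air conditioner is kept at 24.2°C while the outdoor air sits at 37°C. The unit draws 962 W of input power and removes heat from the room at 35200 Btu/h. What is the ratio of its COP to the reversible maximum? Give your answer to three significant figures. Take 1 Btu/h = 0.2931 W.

0.462

Converting, Q̇_C = 35200 Btu/h = 10320 W, so COP_actual = Q̇_C/Ẇ = 10320/962.0 = 10.72.
In absolute terms T_C = 297.35 K and T_H = 310.15 K, so ΔT = 12.80 K.
COP_Carnot = T_C/ΔT = 297.35/12.80 = 23.23.
η_II = COP_actual/COP_Carnot = 10.72/23.23 = 0.4617.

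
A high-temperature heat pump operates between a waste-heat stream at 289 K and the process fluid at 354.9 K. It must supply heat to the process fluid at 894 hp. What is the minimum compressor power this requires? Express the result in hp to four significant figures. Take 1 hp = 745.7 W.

The reservoir spacing is ΔT = 354.9 − 289 = 65.90 K.
COP_Carnot = T_H/ΔT = 354.90/65.90 = 5.385.
Ẇ_min = Q̇/COP_Carnot = 894.0/5.385 = 166.0 hp.

166.0 hp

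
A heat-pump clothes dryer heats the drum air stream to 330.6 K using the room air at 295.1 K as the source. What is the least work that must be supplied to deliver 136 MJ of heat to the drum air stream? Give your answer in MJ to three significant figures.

The reservoir spacing is ΔT = 330.6 − 295.1 = 35.50 K.
The reversible limit is COP_HP = T_H/ΔT = 9.313, so W_min = Q_H/COP = Q_H·ΔT/T_H.
W_min = 136.0 × 35.50/330.60 = 14.60 MJ.

14.6 MJ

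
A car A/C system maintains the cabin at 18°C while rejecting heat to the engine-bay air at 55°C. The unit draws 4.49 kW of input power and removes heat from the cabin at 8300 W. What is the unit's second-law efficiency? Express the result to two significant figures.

Converting, Q̇_C = 8300 W = 8.300 kW, so COP_actual = Q̇_C/Ẇ = 8.300/4.490 = 1.849.
In absolute terms T_C = 291.15 K and T_H = 328.15 K, so ΔT = 37.00 K.
COP_Carnot = T_C/ΔT = 291.15/37.00 = 7.869.
η_II = COP_actual/COP_Carnot = 1.849/7.869 = 0.2349.

0.23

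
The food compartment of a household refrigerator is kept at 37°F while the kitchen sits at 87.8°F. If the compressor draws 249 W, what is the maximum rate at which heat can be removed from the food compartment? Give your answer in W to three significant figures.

In absolute terms T_C = 275.93 K and T_H = 304.15 K, so ΔT = 28.22 K.
COP_Carnot = T_C/ΔT = 275.93/28.22 = 9.777.
Q̇_max = COP_Carnot × Ẇ = 9.777 × 249.0 W = 2434 W.

2430 W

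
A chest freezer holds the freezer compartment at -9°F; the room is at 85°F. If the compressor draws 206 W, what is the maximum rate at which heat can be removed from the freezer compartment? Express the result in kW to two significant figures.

0.99 kW

In absolute terms T_C = 250.37 K and T_H = 302.59 K, so ΔT = 52.22 K.
COP_Carnot = T_C/ΔT = 250.37/52.22 = 4.794.
Q̇_max = COP_Carnot × Ẇ = 4.794 × 206.0 W = 987.6 W = 0.9876 kW.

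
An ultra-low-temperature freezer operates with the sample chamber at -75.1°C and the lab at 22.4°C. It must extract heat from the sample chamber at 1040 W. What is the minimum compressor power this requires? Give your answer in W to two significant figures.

In absolute terms T_C = 198.05 K and T_H = 295.55 K, so ΔT = 97.50 K.
COP_Carnot = T_C/ΔT = 198.05/97.50 = 2.031.
Ẇ_min = Q̇/COP_Carnot = 1040/2.031 = 512.0 W.

510 W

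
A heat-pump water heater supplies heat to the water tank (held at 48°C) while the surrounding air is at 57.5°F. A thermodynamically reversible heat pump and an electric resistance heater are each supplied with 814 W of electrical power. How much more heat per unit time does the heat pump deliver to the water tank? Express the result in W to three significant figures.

6910 W

In absolute terms T_C = 287.32 K and T_H = 321.15 K, so ΔT = 33.83 K.
COP_Carnot = T_H/ΔT = 321.15/33.83 = 9.492.
The heat pump delivers Q̇_H = COP × Ẇ = 7727 W; the resistance heater delivers Ẇ = 814.0 W.
Extra = (COP − 1)·Ẇ = 6913 W.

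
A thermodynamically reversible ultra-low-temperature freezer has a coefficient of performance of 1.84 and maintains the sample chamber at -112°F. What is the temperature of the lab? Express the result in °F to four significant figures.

76.95 °F

COP_R = T_C/(T_H − T_C) gives T_H − T_C = T_C/COP.
With T_C = 193.15 K, T_H = 193.15 × (1 + 1/1.84) = 298.12 K.
Converting, 298.12 K = 76.95°F.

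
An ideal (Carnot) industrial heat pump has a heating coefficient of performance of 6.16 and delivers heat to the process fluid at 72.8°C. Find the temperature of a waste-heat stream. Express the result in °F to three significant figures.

62.0 °F

COP_HP = T_H/(T_H − T_C) gives T_H − T_C = T_H/COP.
With T_H = 345.95 K, T_C = 345.95 × (1 − 1/6.16) = 289.79 K.
Converting, 289.79 K = 61.95°F.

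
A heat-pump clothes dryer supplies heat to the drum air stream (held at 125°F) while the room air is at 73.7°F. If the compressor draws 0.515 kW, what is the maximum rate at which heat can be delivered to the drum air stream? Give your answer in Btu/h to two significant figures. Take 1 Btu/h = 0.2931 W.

In absolute terms T_C = 296.32 K and T_H = 324.82 K, so ΔT = 28.50 K.
COP_Carnot = T_H/ΔT = 324.82/28.50 = 11.40.
Q̇_max = COP_Carnot × Ẇ = 11.40 × 0.5150 kW = 5.869 kW = 20030 Btu/h.

20000 Btu/h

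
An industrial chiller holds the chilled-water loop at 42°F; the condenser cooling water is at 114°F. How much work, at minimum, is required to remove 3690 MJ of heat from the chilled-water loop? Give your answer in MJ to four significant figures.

In absolute terms T_C = 278.71 K and T_H = 318.71 K, so ΔT = 40.00 K.
The reversible limit is COP_R = T_C/ΔT = 6.968, so W_min = Q_C/COP = Q_C·ΔT/T_C.
W_min = 3690 × 40.00/278.71 = 529.6 MJ.

529.6 MJ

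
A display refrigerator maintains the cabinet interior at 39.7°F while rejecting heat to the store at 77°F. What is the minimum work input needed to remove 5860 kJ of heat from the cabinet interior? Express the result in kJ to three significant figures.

438 kJ

In absolute terms T_C = 277.43 K and T_H = 298.15 K, so ΔT = 20.72 K.
The reversible limit is COP_R = T_C/ΔT = 13.39, so W_min = Q_C/COP = Q_C·ΔT/T_C.
W_min = 5860 × 20.72/277.43 = 437.7 kJ.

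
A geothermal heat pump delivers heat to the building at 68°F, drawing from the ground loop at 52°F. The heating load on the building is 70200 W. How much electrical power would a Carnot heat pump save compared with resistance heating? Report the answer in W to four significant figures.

In absolute terms T_C = 284.26 K and T_H = 293.15 K, so ΔT = 8.889 K.
COP_Carnot = T_H/ΔT = 293.15/8.889 = 32.98.
Resistance heating needs Ẇ_res = Q̇_H = 70200 W; the reversible heat pump needs only Ẇ_hp = Q̇_H/COP = 2129 W.
Saving = 70200 − 2129 = 68070 W.

68070 W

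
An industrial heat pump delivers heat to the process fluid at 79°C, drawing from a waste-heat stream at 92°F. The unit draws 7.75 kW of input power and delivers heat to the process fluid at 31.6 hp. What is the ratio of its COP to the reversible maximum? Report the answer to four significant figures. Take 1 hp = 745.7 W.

Converting, Q̇_H = 31.60 hp = 23.56 kW, so COP_actual = Q̇_H/Ẇ = 23.56/7.750 = 3.041.
In absolute terms T_C = 306.48 K and T_H = 352.15 K, so ΔT = 45.67 K.
COP_Carnot = T_H/ΔT = 352.15/45.67 = 7.711.
η_II = COP_actual/COP_Carnot = 3.041/7.711 = 0.3943.

0.3943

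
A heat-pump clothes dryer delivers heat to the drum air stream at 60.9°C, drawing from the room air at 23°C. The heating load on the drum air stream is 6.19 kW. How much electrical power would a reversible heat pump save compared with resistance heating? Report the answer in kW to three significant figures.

In absolute terms T_C = 296.15 K and T_H = 334.05 K, so ΔT = 37.90 K.
COP_Carnot = T_H/ΔT = 334.05/37.90 = 8.814.
Resistance heating needs Ẇ_res = Q̇_H = 6.190 kW; the reversible heat pump needs only Ẇ_hp = Q̇_H/COP = 0.7023 kW.
Saving = 6.190 − 0.7023 = 5.488 kW.

5.49 kW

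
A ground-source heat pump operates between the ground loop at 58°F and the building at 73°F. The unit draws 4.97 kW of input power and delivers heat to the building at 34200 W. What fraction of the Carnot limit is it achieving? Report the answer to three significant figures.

Converting, Q̇_H = 34200 W = 34.20 kW, so COP_actual = Q̇_H/Ẇ = 34.20/4.970 = 6.881.
In absolute terms T_C = 287.59 K and T_H = 295.93 K, so ΔT = 8.333 K.
COP_Carnot = T_H/ΔT = 295.93/8.333 = 35.51.
η_II = COP_actual/COP_Carnot = 6.881/35.51 = 0.1938.

0.194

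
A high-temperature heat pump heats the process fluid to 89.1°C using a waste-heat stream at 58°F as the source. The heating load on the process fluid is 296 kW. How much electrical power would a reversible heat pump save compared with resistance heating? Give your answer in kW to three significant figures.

235 kW

In absolute terms T_C = 287.59 K and T_H = 362.25 K, so ΔT = 74.66 K.
COP_Carnot = T_H/ΔT = 362.25/74.66 = 4.852.
Resistance heating needs Ẇ_res = Q̇_H = 296.0 kW; the reversible heat pump needs only Ẇ_hp = Q̇_H/COP = 61.00 kW.
Saving = 296.0 − 61.00 = 235.0 kW.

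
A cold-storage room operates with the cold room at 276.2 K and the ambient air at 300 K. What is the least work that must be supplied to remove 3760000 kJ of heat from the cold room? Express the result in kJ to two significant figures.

320000 kJ

The reservoir spacing is ΔT = 300 − 276.2 = 23.80 K.
The reversible limit is COP_R = T_C/ΔT = 11.61, so W_min = Q_C/COP = Q_C·ΔT/T_C.
W_min = 3760000 × 23.80/276.20 = 324000 kJ.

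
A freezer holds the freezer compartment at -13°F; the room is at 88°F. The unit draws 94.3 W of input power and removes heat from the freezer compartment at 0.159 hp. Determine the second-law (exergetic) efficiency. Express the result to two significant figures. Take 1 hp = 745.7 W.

Converting, Q̇_C = 0.1590 hp = 118.6 W, so COP_actual = Q̇_C/Ẇ = 118.6/94.30 = 1.257.
In absolute terms T_C = 248.15 K and T_H = 304.26 K, so ΔT = 56.11 K.
COP_Carnot = T_C/ΔT = 248.15/56.11 = 4.422.
η_II = COP_actual/COP_Carnot = 1.257/4.422 = 0.2843.

0.28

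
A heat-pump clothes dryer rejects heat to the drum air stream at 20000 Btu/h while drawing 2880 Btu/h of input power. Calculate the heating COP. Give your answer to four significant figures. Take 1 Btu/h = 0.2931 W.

The first law gives Q̇_H = Q̇_C + Ẇ, so the three rates are Q̇_C = 17120, Q̇_H = 20000, Ẇ = 2880 Btu/h.
COP_HP = Q̇_H/Ẇ = 20000/2880 = 6.944.

6.944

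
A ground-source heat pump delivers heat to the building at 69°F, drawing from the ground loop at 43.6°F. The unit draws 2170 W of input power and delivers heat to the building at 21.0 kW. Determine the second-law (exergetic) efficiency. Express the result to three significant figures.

0.465

Converting, Q̇_H = 21.00 kW = 21000 W, so COP_actual = Q̇_H/Ẇ = 21000/2170 = 9.677.
In absolute terms T_C = 279.59 K and T_H = 293.71 K, so ΔT = 14.11 K.
COP_Carnot = T_H/ΔT = 293.71/14.11 = 20.81.
η_II = COP_actual/COP_Carnot = 9.677/20.81 = 0.4650.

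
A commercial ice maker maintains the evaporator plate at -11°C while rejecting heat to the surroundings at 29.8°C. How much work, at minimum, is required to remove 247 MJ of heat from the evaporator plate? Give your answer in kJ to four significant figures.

In absolute terms T_C = 262.15 K and T_H = 302.95 K, so ΔT = 40.80 K.
The reversible limit is COP_R = T_C/ΔT = 6.425, so W_min = Q_C/COP = Q_C·ΔT/T_C.
W_min = 247.0 × 40.80/262.15 = 38.44 MJ = 38440 kJ.

38440 kJ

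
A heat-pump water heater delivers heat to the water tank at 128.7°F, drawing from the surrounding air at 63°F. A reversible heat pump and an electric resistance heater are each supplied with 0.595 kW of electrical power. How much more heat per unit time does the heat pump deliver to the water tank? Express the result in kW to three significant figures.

4.73 kW

In absolute terms T_C = 290.37 K and T_H = 326.87 K, so ΔT = 36.50 K.
COP_Carnot = T_H/ΔT = 326.87/36.50 = 8.955.
The heat pump delivers Q̇_H = COP × Ẇ = 5.328 kW; the resistance heater delivers Ẇ = 0.5950 kW.
Extra = (COP − 1)·Ẇ = 4.733 kW.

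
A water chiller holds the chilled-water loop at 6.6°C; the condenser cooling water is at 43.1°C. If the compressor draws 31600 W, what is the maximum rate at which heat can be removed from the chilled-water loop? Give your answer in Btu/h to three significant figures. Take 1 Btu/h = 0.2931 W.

826000 Btu/h

In absolute terms T_C = 279.75 K and T_H = 316.25 K, so ΔT = 36.50 K.
COP_Carnot = T_C/ΔT = 279.75/36.50 = 7.664.
Q̇_max = COP_Carnot × Ẇ = 7.664 × 31600 W = 242200 W = 826300 Btu/h.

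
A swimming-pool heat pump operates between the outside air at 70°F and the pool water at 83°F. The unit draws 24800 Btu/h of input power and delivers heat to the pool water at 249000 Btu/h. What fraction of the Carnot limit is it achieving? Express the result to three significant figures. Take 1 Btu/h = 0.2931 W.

COP_actual = Q̇_H/Ẇ = 249000/24800 = 10.04.
In absolute terms T_C = 294.26 K and T_H = 301.48 K, so ΔT = 7.222 K.
COP_Carnot = T_H/ΔT = 301.48/7.222 = 41.74.
η_II = COP_actual/COP_Carnot = 10.04/41.74 = 0.2405.

0.241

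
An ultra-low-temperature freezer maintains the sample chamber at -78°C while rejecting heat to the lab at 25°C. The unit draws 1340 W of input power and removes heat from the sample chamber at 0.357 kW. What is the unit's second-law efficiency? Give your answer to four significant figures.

Converting, Q̇_C = 0.3570 kW = 357.0 W, so COP_actual = Q̇_C/Ẇ = 357.0/1340 = 0.2664.
In absolute terms T_C = 195.15 K and T_H = 298.15 K, so ΔT = 103.0 K.
COP_Carnot = T_C/ΔT = 195.15/103.0 = 1.895.
η_II = COP_actual/COP_Carnot = 0.2664/1.895 = 0.1406.

0.1406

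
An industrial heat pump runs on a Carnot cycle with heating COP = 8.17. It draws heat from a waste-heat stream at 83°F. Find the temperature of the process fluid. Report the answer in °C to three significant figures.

70.4 °C

COP_HP = T_H/(T_H − T_C) rearranges to T_H = COP·T_C/(COP − 1).
With T_C = 301.48 K, T_H = 8.17 × 301.48/7.170 = 343.53 K.
Converting, 343.53 K = 70.38°C.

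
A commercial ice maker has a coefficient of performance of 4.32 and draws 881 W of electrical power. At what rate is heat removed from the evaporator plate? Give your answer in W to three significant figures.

3810 W

Q̇_C = COP × Ẇ = 4.32 × 881.0 = 3806 W.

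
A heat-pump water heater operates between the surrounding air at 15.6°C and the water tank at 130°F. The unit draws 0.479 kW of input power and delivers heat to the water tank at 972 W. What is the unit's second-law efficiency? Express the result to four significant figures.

0.2406

Converting, Q̇_H = 972.0 W = 0.9720 kW, so COP_actual = Q̇_H/Ẇ = 0.9720/0.4790 = 2.029.
In absolute terms T_C = 288.75 K and T_H = 327.59 K, so ΔT = 38.84 K.
COP_Carnot = T_H/ΔT = 327.59/38.84 = 8.433.
η_II = COP_actual/COP_Carnot = 2.029/8.433 = 0.2406.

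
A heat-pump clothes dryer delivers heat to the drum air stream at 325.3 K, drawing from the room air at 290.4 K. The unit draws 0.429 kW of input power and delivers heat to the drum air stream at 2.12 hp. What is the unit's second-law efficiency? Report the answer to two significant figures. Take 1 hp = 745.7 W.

Converting, Q̇_H = 2.120 hp = 1.581 kW, so COP_actual = Q̇_H/Ẇ = 1.581/0.4290 = 3.685.
The reservoir spacing is ΔT = 325.3 − 290.4 = 34.90 K.
COP_Carnot = T_H/ΔT = 325.30/34.90 = 9.321.
η_II = COP_actual/COP_Carnot = 3.685/9.321 = 0.3954.

0.40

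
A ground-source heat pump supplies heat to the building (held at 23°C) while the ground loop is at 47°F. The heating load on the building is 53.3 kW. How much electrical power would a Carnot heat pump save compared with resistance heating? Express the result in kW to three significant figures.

50.7 kW

In absolute terms T_C = 281.48 K and T_H = 296.15 K, so ΔT = 14.67 K.
COP_Carnot = T_H/ΔT = 296.15/14.67 = 20.19.
Resistance heating needs Ẇ_res = Q̇_H = 53.30 kW; the reversible heat pump needs only Ẇ_hp = Q̇_H/COP = 2.640 kW.
Saving = 53.30 − 2.640 = 50.66 kW.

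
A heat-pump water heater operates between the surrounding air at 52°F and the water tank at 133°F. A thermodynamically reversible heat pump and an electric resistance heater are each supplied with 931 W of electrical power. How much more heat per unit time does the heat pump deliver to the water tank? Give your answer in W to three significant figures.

In absolute terms T_C = 284.26 K and T_H = 329.26 K, so ΔT = 45.00 K.
COP_Carnot = T_H/ΔT = 329.26/45.00 = 7.317.
The heat pump delivers Q̇_H = COP × Ẇ = 6812 W; the resistance heater delivers Ẇ = 931.0 W.
Extra = (COP − 1)·Ẇ = 5881 W.

5880 W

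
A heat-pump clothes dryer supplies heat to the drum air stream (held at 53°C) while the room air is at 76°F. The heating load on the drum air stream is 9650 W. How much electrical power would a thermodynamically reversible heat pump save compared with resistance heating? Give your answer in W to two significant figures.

In absolute terms T_C = 297.59 K and T_H = 326.15 K, so ΔT = 28.56 K.
COP_Carnot = T_H/ΔT = 326.15/28.56 = 11.42.
Resistance heating needs Ẇ_res = Q̇_H = 9650 W; the reversible heat pump needs only Ẇ_hp = Q̇_H/COP = 844.9 W.
Saving = 9650 − 844.9 = 8805 W.

8800 W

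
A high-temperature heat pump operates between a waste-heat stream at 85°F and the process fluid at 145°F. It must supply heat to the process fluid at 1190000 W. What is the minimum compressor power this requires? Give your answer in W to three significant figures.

In absolute terms T_C = 302.59 K and T_H = 335.93 K, so ΔT = 33.33 K.
COP_Carnot = T_H/ΔT = 335.93/33.33 = 10.08.
Ẇ_min = Q̇/COP_Carnot = 1190000/10.08 = 118100 W.

118000 W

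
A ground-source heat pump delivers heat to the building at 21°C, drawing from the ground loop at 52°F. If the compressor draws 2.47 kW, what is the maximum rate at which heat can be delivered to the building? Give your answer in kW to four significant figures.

73.47 kW

In absolute terms T_C = 284.26 K and T_H = 294.15 K, so ΔT = 9.889 K.
COP_Carnot = T_H/ΔT = 294.15/9.889 = 29.75.
Q̇_max = COP_Carnot × Ẇ = 29.75 × 2.470 kW = 73.47 kW.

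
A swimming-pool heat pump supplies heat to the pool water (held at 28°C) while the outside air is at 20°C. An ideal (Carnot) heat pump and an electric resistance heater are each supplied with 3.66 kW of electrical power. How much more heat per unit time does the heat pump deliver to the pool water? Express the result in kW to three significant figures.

In absolute terms T_C = 293.15 K and T_H = 301.15 K, so ΔT = 8.000 K.
COP_Carnot = T_H/ΔT = 301.15/8.000 = 37.64.
The heat pump delivers Q̇_H = COP × Ẇ = 137.8 kW; the resistance heater delivers Ẇ = 3.660 kW.
Extra = (COP − 1)·Ẇ = 134.1 kW.

134 kW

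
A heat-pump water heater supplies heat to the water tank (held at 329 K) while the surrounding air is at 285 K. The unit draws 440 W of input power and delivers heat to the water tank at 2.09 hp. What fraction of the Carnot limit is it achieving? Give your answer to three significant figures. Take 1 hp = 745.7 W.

Converting, Q̇_H = 2.090 hp = 1559 W, so COP_actual = Q̇_H/Ẇ = 1559/440.0 = 3.542.
The reservoir spacing is ΔT = 329 − 285 = 44.00 K.
COP_Carnot = T_H/ΔT = 329.00/44.00 = 7.477.
η_II = COP_actual/COP_Carnot = 3.542/7.477 = 0.4737.

0.474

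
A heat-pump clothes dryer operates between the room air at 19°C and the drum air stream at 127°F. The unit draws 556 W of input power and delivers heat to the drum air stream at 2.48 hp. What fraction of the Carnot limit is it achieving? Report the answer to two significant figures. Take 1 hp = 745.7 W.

Converting, Q̇_H = 2.480 hp = 1849 W, so COP_actual = Q̇_H/Ẇ = 1849/556.0 = 3.326.
In absolute terms T_C = 292.15 K and T_H = 325.93 K, so ΔT = 33.78 K.
COP_Carnot = T_H/ΔT = 325.93/33.78 = 9.649.
η_II = COP_actual/COP_Carnot = 3.326/9.649 = 0.3447.

0.34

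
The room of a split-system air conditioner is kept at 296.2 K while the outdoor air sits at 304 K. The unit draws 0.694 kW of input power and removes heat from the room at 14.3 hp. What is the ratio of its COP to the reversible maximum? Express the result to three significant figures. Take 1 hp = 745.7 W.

Converting, Q̇_C = 14.30 hp = 10.66 kW, so COP_actual = Q̇_C/Ẇ = 10.66/0.6940 = 15.37.
The reservoir spacing is ΔT = 304 − 296.2 = 7.800 K.
COP_Carnot = T_C/ΔT = 296.20/7.800 = 37.97.
η_II = COP_actual/COP_Carnot = 15.37/37.97 = 0.4046.

0.405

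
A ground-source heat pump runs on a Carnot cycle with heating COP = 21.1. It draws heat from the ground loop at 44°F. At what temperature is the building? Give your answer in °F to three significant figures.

COP_HP = T_H/(T_H − T_C) rearranges to T_H = COP·T_C/(COP − 1).
With T_C = 279.82 K, T_H = 21.1 × 279.82/20.10 = 293.74 K.
Converting, 293.74 K = 69.06°F.

69.1 °F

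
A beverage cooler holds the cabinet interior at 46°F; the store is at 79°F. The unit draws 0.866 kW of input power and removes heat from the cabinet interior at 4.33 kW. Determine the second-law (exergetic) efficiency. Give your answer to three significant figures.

0.326

COP_actual = Q̇_C/Ẇ = 4.330/0.8660 = 5.000.
In absolute terms T_C = 280.93 K and T_H = 299.26 K, so ΔT = 18.33 K.
COP_Carnot = T_C/ΔT = 280.93/18.33 = 15.32.
η_II = COP_actual/COP_Carnot = 5.000/15.32 = 0.3263.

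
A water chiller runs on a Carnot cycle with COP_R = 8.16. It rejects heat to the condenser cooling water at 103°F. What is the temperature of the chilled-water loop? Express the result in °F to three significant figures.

For a Carnot refrigerator COP_R = T_C/(T_H − T_C), so T_C = COP·T_H/(1 + COP).
With T_H = 312.59 K, T_C = 8.16 × 312.59/9.160 = 278.47 K.
Converting, 278.47 K = 41.57°F.

41.6 °F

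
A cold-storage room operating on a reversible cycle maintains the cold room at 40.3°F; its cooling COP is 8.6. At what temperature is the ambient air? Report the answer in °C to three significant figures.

COP_R = T_C/(T_H − T_C) gives T_H − T_C = T_C/COP.
With T_C = 277.76 K, T_H = 277.76 × (1 + 1/8.6) = 310.06 K.
Converting, 310.06 K = 36.91°C.

36.9 °C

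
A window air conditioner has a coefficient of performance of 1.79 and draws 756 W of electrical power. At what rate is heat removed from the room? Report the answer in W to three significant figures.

1350 W

Q̇_C = COP × Ẇ = 1.79 × 756.0 = 1353 W.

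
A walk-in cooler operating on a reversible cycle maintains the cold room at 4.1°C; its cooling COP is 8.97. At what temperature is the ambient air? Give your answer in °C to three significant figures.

COP_R = T_C/(T_H − T_C) gives T_H − T_C = T_C/COP.
With T_C = 277.25 K, T_H = 277.25 × (1 + 1/8.97) = 308.16 K.
Converting, 308.16 K = 35.01°C.

35.0 °C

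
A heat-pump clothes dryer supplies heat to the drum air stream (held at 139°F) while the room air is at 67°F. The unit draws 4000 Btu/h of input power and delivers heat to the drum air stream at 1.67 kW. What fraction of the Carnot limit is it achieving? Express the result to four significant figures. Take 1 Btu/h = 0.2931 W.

0.1713

Converting, Q̇_H = 1.670 kW = 5698 Btu/h, so COP_actual = Q̇_H/Ẇ = 5698/4000 = 1.424.
In absolute terms T_C = 292.59 K and T_H = 332.59 K, so ΔT = 40.00 K.
COP_Carnot = T_H/ΔT = 332.59/40.00 = 8.315.
η_II = COP_actual/COP_Carnot = 1.424/8.315 = 0.1713.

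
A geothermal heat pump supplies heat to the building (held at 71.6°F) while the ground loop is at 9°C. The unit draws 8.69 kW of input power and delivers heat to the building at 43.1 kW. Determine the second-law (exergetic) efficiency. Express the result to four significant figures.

0.2185

COP_actual = Q̇_H/Ẇ = 43.10/8.690 = 4.960.
In absolute terms T_C = 282.15 K and T_H = 295.15 K, so ΔT = 13.00 K.
COP_Carnot = T_H/ΔT = 295.15/13.00 = 22.70.
η_II = COP_actual/COP_Carnot = 4.960/22.70 = 0.2185.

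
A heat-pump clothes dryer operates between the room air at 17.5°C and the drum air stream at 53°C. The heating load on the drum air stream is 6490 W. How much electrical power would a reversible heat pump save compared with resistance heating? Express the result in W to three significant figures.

5780 W

In absolute terms T_C = 290.65 K and T_H = 326.15 K, so ΔT = 35.50 K.
COP_Carnot = T_H/ΔT = 326.15/35.50 = 9.187.
Resistance heating needs Ẇ_res = Q̇_H = 6490 W; the reversible heat pump needs only Ẇ_hp = Q̇_H/COP = 706.4 W.
Saving = 6490 − 706.4 = 5784 W.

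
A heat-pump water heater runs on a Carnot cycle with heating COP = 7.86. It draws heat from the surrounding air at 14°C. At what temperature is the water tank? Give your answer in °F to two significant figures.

COP_HP = T_H/(T_H − T_C) rearranges to T_H = COP·T_C/(COP − 1).
With T_C = 287.15 K, T_H = 7.86 × 287.15/6.860 = 329.01 K.
Converting, 329.01 K = 132.55°F.

130 °F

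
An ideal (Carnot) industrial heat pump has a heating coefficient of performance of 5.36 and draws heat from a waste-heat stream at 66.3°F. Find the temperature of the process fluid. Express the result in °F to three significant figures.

187 °F

COP_HP = T_H/(T_H − T_C) rearranges to T_H = COP·T_C/(COP − 1).
With T_C = 292.21 K, T_H = 5.36 × 292.21/4.360 = 359.23 K.
Converting, 359.23 K = 186.94°F.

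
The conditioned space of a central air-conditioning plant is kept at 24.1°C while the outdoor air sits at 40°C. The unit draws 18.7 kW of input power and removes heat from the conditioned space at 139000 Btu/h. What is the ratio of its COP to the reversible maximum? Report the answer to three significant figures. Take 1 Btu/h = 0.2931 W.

0.117

Converting, Q̇_C = 139000 Btu/h = 40.74 kW, so COP_actual = Q̇_C/Ẇ = 40.74/18.70 = 2.179.
In absolute terms T_C = 297.25 K and T_H = 313.15 K, so ΔT = 15.90 K.
COP_Carnot = T_C/ΔT = 297.25/15.90 = 18.69.
η_II = COP_actual/COP_Carnot = 2.179/18.69 = 0.1165.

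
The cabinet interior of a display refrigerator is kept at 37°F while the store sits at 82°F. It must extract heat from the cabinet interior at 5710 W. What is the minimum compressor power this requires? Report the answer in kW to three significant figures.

0.517 kW

In absolute terms T_C = 275.93 K and T_H = 300.93 K, so ΔT = 25.00 K.
COP_Carnot = T_C/ΔT = 275.93/25.00 = 11.04.
Ẇ_min = Q̇/COP_Carnot = 5710/11.04 = 517.3 W = 0.5173 kW.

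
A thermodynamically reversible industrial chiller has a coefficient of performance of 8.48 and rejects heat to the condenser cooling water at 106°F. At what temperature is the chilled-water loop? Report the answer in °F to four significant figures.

For a Carnot refrigerator COP_R = T_C/(T_H − T_C), so T_C = COP·T_H/(1 + COP).
With T_H = 314.26 K, T_C = 8.48 × 314.26/9.480 = 281.11 K.
Converting, 281.11 K = 46.33°F.

46.33 °F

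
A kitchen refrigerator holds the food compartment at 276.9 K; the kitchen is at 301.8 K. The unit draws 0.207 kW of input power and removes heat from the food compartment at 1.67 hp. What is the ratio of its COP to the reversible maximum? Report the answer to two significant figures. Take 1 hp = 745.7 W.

0.54

Converting, Q̇_C = 1.670 hp = 1.245 kW, so COP_actual = Q̇_C/Ẇ = 1.245/0.2070 = 6.016.
The reservoir spacing is ΔT = 301.8 − 276.9 = 24.90 K.
COP_Carnot = T_C/ΔT = 276.90/24.90 = 11.12.
η_II = COP_actual/COP_Carnot = 6.016/11.12 = 0.5410.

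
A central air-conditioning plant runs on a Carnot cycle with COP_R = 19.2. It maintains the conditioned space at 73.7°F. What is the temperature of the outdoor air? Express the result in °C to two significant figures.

39 °C

COP_R = T_C/(T_H − T_C) gives T_H − T_C = T_C/COP.
With T_C = 296.32 K, T_H = 296.32 × (1 + 1/19.2) = 311.75 K.
Converting, 311.75 K = 38.60°C.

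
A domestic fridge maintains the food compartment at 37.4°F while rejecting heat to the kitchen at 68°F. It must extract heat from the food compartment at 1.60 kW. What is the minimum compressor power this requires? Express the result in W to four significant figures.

In absolute terms T_C = 276.15 K and T_H = 293.15 K, so ΔT = 17.00 K.
COP_Carnot = T_C/ΔT = 276.15/17.00 = 16.24.
Ẇ_min = Q̇/COP_Carnot = 1.600/16.24 = 0.09850 kW = 98.50 W.

98.50 W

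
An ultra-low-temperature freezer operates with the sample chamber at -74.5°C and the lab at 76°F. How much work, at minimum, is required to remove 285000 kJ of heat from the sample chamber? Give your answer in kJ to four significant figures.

142000 kJ

In absolute terms T_C = 198.65 K and T_H = 297.59 K, so ΔT = 98.94 K.
The reversible limit is COP_R = T_C/ΔT = 2.008, so W_min = Q_C/COP = Q_C·ΔT/T_C.
W_min = 285000 × 98.94/198.65 = 142000 kJ.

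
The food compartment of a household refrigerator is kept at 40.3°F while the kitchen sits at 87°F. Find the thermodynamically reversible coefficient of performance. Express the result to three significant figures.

10.7

In absolute terms T_C = 277.76 K and T_H = 303.71 K, so ΔT = 25.94 K.
For a reversible cycle, COP_Carnot = T_C/ΔT = 277.76/25.94 = 10.71.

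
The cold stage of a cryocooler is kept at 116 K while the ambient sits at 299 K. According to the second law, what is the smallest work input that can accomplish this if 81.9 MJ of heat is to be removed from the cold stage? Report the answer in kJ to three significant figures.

129000 kJ

The reservoir spacing is ΔT = 299 − 116 = 183.0 K.
The reversible limit is COP_R = T_C/ΔT = 0.6339, so W_min = Q_C/COP = Q_C·ΔT/T_C.
W_min = 81.90 × 183.0/116.00 = 129.2 MJ = 129200 kJ.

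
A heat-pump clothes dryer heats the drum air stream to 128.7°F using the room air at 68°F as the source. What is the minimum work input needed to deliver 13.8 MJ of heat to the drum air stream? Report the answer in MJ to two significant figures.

In absolute terms T_C = 293.15 K and T_H = 326.87 K, so ΔT = 33.72 K.
The reversible limit is COP_HP = T_H/ΔT = 9.693, so W_min = Q_H/COP = Q_H·ΔT/T_H.
W_min = 13.80 × 33.72/326.87 = 1.424 MJ.

1.4 MJ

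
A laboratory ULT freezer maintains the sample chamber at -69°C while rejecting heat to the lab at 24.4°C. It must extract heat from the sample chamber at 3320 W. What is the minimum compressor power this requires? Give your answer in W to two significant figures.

In absolute terms T_C = 204.15 K and T_H = 297.55 K, so ΔT = 93.40 K.
COP_Carnot = T_C/ΔT = 204.15/93.40 = 2.186.
Ẇ_min = Q̇/COP_Carnot = 3320/2.186 = 1519 W.

1500 W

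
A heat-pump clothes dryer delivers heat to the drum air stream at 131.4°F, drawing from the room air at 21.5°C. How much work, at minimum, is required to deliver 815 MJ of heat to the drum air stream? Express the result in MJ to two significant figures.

84 MJ

In absolute terms T_C = 294.65 K and T_H = 328.37 K, so ΔT = 33.72 K.
The reversible limit is COP_HP = T_H/ΔT = 9.738, so W_min = Q_H/COP = Q_H·ΔT/T_H.
W_min = 815.0 × 33.72/328.37 = 83.70 MJ.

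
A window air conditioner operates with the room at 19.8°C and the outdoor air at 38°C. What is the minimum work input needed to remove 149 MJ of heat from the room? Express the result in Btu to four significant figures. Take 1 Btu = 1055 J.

8774 Btu

In absolute terms T_C = 292.95 K and T_H = 311.15 K, so ΔT = 18.20 K.
The reversible limit is COP_R = T_C/ΔT = 16.10, so W_min = Q_C/COP = Q_C·ΔT/T_C.
W_min = 149.0 × 18.20/292.95 = 9.257 MJ = 8774 Btu.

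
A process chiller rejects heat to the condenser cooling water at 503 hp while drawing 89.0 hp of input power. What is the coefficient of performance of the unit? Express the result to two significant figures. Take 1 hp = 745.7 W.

The first law gives Q̇_H = Q̇_C + Ẇ, so the three rates are Q̇_C = 414.0, Q̇_H = 503.0, Ẇ = 89.00 hp.
COP_R = Q̇_C/Ẇ = 414.0/89.00 = 4.652.

4.7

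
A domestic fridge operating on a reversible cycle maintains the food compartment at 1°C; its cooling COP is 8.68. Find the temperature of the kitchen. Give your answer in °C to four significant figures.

COP_R = T_C/(T_H − T_C) gives T_H − T_C = T_C/COP.
With T_C = 274.15 K, T_H = 274.15 × (1 + 1/8.68) = 305.73 K.
Converting, 305.73 K = 32.58°C.

32.58 °C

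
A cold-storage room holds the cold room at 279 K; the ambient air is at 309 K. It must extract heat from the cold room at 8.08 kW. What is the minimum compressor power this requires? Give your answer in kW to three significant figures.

The reservoir spacing is ΔT = 309 − 279 = 30.00 K.
COP_Carnot = T_C/ΔT = 279.00/30.00 = 9.300.
Ẇ_min = Q̇/COP_Carnot = 8.080/9.300 = 0.8688 kW.

0.869 kW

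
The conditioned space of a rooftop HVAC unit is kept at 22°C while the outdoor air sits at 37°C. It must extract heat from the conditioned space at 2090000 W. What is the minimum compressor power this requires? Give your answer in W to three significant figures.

In absolute terms T_C = 295.15 K and T_H = 310.15 K, so ΔT = 15.00 K.
COP_Carnot = T_C/ΔT = 295.15/15.00 = 19.68.
Ẇ_min = Q̇/COP_Carnot = 2090000/19.68 = 106200 W.

106000 W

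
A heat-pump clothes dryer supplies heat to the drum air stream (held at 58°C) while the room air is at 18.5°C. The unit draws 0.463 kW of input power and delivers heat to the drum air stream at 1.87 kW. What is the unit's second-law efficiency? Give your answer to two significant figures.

0.48

COP_actual = Q̇_H/Ẇ = 1.870/0.4630 = 4.039.
In absolute terms T_C = 291.65 K and T_H = 331.15 K, so ΔT = 39.50 K.
COP_Carnot = T_H/ΔT = 331.15/39.50 = 8.384.
η_II = COP_actual/COP_Carnot = 4.039/8.384 = 0.4818.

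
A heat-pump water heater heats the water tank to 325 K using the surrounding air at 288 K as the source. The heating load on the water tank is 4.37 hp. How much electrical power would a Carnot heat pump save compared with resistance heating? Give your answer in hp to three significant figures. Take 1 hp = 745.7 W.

3.87 hp

The reservoir spacing is ΔT = 325 − 288 = 37.00 K.
COP_Carnot = T_H/ΔT = 325.00/37.00 = 8.784.
Resistance heating needs Ẇ_res = Q̇_H = 4.370 hp; the reversible heat pump needs only Ẇ_hp = Q̇_H/COP = 0.4975 hp.
Saving = 4.370 − 0.4975 = 3.872 hp.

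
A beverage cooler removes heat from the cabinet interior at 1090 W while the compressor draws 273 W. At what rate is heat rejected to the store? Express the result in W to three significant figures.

1360 W

For a cyclic device the first law requires Q̇_H = Q̇_C + Ẇ.
Q̇_H = Q̇_C + Ẇ = 1363 W.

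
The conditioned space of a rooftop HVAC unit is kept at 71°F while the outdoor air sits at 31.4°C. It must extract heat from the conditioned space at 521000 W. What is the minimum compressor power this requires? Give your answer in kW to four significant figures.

In absolute terms T_C = 294.82 K and T_H = 304.55 K, so ΔT = 9.733 K.
COP_Carnot = T_C/ΔT = 294.82/9.733 = 30.29.
Ẇ_min = Q̇/COP_Carnot = 521000/30.29 = 17200 W = 17.20 kW.

17.20 kW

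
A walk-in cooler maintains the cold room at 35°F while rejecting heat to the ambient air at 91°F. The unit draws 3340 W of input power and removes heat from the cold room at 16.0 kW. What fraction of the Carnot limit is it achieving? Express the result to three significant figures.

Converting, Q̇_C = 16.00 kW = 16000 W, so COP_actual = Q̇_C/Ẇ = 16000/3340 = 4.790.
In absolute terms T_C = 274.82 K and T_H = 305.93 K, so ΔT = 31.11 K.
COP_Carnot = T_C/ΔT = 274.82/31.11 = 8.833.
η_II = COP_actual/COP_Carnot = 4.790/8.833 = 0.5423.

0.542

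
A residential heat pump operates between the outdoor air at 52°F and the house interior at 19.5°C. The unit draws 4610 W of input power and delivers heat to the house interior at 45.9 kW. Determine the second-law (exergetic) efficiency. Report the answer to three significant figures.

Converting, Q̇_H = 45.90 kW = 45900 W, so COP_actual = Q̇_H/Ẇ = 45900/4610 = 9.957.
In absolute terms T_C = 284.26 K and T_H = 292.65 K, so ΔT = 8.389 K.
COP_Carnot = T_H/ΔT = 292.65/8.389 = 34.89.
η_II = COP_actual/COP_Carnot = 9.957/34.89 = 0.2854.

0.285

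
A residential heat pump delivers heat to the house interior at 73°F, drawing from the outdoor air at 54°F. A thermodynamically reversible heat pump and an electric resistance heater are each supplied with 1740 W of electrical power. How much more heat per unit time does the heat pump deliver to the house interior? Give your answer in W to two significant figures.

47000 W

In absolute terms T_C = 285.37 K and T_H = 295.93 K, so ΔT = 10.56 K.
COP_Carnot = T_H/ΔT = 295.93/10.56 = 28.04.
The heat pump delivers Q̇_H = COP × Ẇ = 48780 W; the resistance heater delivers Ẇ = 1740 W.
Extra = (COP − 1)·Ẇ = 47040 W.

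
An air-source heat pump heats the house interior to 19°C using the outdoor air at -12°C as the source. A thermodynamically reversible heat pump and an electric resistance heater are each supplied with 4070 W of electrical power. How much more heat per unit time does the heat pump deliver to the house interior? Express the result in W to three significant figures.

In absolute terms T_C = 261.15 K and T_H = 292.15 K, so ΔT = 31.00 K.
COP_Carnot = T_H/ΔT = 292.15/31.00 = 9.424.
The heat pump delivers Q̇_H = COP × Ẇ = 38360 W; the resistance heater delivers Ẇ = 4070 W.
Extra = (COP − 1)·Ẇ = 34290 W.

34300 W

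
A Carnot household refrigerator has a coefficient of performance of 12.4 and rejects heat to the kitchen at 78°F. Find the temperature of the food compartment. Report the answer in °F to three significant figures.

For a Carnot refrigerator COP_R = T_C/(T_H − T_C), so T_C = COP·T_H/(1 + COP).
With T_H = 298.71 K, T_C = 12.4 × 298.71/13.40 = 276.41 K.
Converting, 276.41 K = 37.88°F.

37.9 °F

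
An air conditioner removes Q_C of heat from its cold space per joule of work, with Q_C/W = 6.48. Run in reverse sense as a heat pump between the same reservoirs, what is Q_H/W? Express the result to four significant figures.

The first law on one cycle gives Q_H = Q_C + W, so Q_H/W = Q_C/W + 1.
COP_HP = COP_R + 1 = 6.48 + 1 = 7.48.

7.480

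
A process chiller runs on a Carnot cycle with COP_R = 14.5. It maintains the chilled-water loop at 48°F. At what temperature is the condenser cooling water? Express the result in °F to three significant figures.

83.0 °F

COP_R = T_C/(T_H − T_C) gives T_H − T_C = T_C/COP.
With T_C = 282.04 K, T_H = 282.04 × (1 + 1/14.5) = 301.49 K.
Converting, 301.49 K = 83.01°F.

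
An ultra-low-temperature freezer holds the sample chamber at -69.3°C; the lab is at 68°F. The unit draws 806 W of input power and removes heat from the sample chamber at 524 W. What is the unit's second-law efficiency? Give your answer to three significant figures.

0.285

COP_actual = Q̇_C/Ẇ = 524.0/806.0 = 0.6501.
In absolute terms T_C = 203.85 K and T_H = 293.15 K, so ΔT = 89.30 K.
COP_Carnot = T_C/ΔT = 203.85/89.30 = 2.283.
η_II = COP_actual/COP_Carnot = 0.6501/2.283 = 0.2848.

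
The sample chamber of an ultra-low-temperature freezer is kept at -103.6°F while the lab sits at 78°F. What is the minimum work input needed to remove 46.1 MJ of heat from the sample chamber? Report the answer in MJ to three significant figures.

23.5 MJ

In absolute terms T_C = 197.82 K and T_H = 298.71 K, so ΔT = 100.9 K.
The reversible limit is COP_R = T_C/ΔT = 1.961, so W_min = Q_C/COP = Q_C·ΔT/T_C.
W_min = 46.10 × 100.9/197.82 = 23.51 MJ.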